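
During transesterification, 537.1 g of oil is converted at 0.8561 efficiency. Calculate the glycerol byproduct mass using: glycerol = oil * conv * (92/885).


glycerol = oil * conv * (92/885)
= 537.1 * 0.8561 * 92 / 885
= 47.7996 g

47.7996 g


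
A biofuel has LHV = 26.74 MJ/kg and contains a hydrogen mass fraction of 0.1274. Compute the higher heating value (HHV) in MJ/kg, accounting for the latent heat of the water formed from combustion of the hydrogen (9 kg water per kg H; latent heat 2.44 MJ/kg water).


HHV = LHV + H_frac * 9 * 2.44
= 26.74 + 0.1274 * 9 * 2.44
= 29.5377 MJ/kg

29.5377 MJ/kg


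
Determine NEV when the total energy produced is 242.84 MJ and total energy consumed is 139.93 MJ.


NEV = E_out - E_in
= 242.84 - 139.93
= 102.9100 MJ

102.9100 MJ


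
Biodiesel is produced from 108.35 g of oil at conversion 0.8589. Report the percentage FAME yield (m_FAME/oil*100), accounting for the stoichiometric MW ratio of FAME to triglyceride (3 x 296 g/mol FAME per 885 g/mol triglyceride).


m_FAME = oil * conv * (3 * 296 / 885) = oil * conv * (888/885)
= 108.35 * 0.8589 * 888 / 885
= 93.3773 g
Y = m_FAME / oil * 100 = conv * (888/885) * 100
= 0.8589 * 888 / 885 * 100
= 86.18%

86.18%


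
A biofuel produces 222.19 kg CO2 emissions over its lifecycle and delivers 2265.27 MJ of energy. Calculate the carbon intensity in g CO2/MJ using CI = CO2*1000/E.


CI = CO2 * 1000 / E
= 222.19 * 1000 / 2265.27
= 98.0854 g CO2/MJ

98.0854 g CO2/MJ


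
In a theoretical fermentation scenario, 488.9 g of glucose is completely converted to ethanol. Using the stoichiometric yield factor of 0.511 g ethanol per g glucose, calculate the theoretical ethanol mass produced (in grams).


Theoretical ethanol yield: m_EtOH = 0.511 * m_glucose
m_EtOH = 0.511 * 488.9 = 249.8279 g

249.8279 g


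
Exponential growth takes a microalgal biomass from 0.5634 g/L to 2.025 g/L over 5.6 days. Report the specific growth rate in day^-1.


mu = ln(X2/X1) / dt
= ln(2.025/0.5634) / 5.6
= 0.2285 per day

0.2285 per day


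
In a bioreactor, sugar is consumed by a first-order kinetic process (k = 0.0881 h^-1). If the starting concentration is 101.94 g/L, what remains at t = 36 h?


S = S0 * exp(-k * t)
S = 101.94 * exp(-0.0881 * 36)
S = 4.2750 g/L

4.2750 g/L


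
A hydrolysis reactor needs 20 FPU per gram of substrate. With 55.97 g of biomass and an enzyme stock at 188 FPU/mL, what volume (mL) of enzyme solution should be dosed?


V = dosage * m_sub / activity
V = 20 * 55.97 / 188
V = 5.9543 mL

5.9543 mL


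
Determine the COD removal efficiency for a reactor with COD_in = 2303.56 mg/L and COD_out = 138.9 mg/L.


eta = (COD_in - COD_out) / COD_in * 100
= (2303.56 - 138.9) / 2303.56 * 100
= 93.9702%

93.9702%


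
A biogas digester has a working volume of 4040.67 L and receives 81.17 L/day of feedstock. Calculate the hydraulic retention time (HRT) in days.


HRT = V / Q
= 4040.67 / 81.17
= 49.7803 days

49.7803 days


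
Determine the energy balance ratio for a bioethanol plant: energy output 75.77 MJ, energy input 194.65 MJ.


EROI = E_out / E_in
= 75.77 / 194.65
= 0.3893

0.3893


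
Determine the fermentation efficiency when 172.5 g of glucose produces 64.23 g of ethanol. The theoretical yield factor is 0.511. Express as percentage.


Fermentation efficiency = (actual / (0.511 * glucose)) * 100
= (64.23 / (0.511 * 172.5)) * 100
= 72.8665%

72.8665%


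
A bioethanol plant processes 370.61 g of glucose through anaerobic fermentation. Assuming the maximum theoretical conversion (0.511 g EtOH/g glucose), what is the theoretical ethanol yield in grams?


Theoretical ethanol yield: m_EtOH = 0.511 * m_glucose
m_EtOH = 0.511 * 370.61 = 189.3817 g

189.3817 g


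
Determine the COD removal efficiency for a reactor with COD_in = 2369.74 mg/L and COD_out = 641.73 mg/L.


eta = (COD_in - COD_out) / COD_in * 100
= (2369.74 - 641.73) / 2369.74 * 100
= 72.9198%

72.9198%


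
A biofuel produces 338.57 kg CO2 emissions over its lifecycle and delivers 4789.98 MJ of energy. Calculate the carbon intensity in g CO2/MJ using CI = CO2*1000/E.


CI = CO2 * 1000 / E
= 338.57 * 1000 / 4789.98
= 70.6830 g CO2/MJ

70.6830 g CO2/MJ


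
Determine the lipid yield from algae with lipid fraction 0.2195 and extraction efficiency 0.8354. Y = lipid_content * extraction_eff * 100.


Y = lipid_content * extraction_eff * 100
= 0.2195 * 0.8354 * 100
= 18.3370%

18.3370%


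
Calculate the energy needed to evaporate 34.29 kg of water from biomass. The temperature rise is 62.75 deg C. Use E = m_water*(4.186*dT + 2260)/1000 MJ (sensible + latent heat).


E = m_water * (4.186 * dT + 2260) / 1000
= 34.29 * (4.186 * 62.75 + 2260) / 1000
= 86.5024 MJ

86.5024 MJ


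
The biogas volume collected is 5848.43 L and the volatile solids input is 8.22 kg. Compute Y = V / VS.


Y = V / VS
= 5848.43 / 8.22
= 711.4878 L/kg VS

711.4878 L/kg VS


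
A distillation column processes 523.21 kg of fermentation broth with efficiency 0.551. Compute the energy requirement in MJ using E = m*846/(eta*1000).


E = m * 846 / (eta * 1000)
= 523.21 * 846 / (0.551 * 1000)
= 803.3315 MJ

803.3315 MJ


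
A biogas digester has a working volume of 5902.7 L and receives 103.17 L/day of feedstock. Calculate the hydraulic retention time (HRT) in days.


HRT = V / Q
= 5902.7 / 103.17
= 57.2133 days

57.2133 days


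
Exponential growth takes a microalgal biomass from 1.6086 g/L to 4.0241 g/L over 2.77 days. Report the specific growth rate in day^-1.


mu = ln(X2/X1) / dt
= ln(4.0241/1.6086) / 2.77
= 0.3310 per day

0.3310 per day


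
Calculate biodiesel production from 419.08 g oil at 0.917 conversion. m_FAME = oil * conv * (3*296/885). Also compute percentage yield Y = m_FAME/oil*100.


m_FAME = oil * conv * (3 * 296 / 885) = oil * conv * (888/885)
= 419.08 * 0.917 * 888 / 885
= 385.5991 g
Y = m_FAME / oil * 100 = conv * (888/885) * 100
= 0.917 * 888 / 885 * 100
= 92.01%

385.5991 g FAME; Y = 92.01%


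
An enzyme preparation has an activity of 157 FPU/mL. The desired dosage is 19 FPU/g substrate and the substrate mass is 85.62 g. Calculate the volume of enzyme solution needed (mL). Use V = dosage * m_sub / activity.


V = dosage * m_sub / activity
V = 19 * 85.62 / 157
V = 10.3617 mL

10.3617 mL


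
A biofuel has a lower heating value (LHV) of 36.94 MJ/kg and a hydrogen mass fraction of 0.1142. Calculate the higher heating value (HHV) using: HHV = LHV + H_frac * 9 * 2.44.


HHV = LHV + H_frac * 9 * 2.44
= 36.94 + 0.1142 * 9 * 2.44
= 39.4478 MJ/kg

39.4478 MJ/kg


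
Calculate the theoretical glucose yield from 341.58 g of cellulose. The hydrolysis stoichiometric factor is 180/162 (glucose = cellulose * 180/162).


glucose = cellulose * 180/162
= 341.58 * 180/162
= 379.5333 g

379.5333 g


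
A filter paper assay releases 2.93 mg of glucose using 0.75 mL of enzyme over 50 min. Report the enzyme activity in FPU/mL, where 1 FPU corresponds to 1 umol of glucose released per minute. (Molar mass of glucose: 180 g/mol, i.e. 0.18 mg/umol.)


Activity = glucose_mg / (0.18 mg/umol * V_mL * t_min)
= 2.93 / (0.18 * 0.75 * 50)
= 0.4341 FPU/mL

0.4341 FPU/mL


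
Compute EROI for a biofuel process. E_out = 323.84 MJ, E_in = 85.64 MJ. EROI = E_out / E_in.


EROI = E_out / E_in
= 323.84 / 85.64
= 3.7814

3.7814


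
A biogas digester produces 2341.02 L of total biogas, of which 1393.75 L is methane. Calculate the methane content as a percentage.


CH4% = V_CH4 / V_total * 100
= 1393.75 / 2341.02 * 100
= 59.5360%

59.5360%


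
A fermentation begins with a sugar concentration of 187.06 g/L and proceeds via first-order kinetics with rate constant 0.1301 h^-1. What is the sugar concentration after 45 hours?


S = S0 * exp(-k * t)
S = 187.06 * exp(-0.1301 * 45)
S = 0.5363 g/L

0.5363 g/L


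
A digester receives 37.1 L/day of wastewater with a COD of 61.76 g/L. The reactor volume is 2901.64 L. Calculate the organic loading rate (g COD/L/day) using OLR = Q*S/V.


OLR = Q * S / V
= 37.1 * 61.76 / 2901.64
= 0.7897 g/L/day

0.7897 g/L/day


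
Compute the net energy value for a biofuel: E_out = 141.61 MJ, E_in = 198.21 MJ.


NEV = E_out - E_in
= 141.61 - 198.21
= -56.6000 MJ

-56.6000 MJ


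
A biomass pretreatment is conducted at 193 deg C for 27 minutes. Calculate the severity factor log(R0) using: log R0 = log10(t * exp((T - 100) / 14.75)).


logR0 = log10(t * exp((T - 100) / 14.75))
= log10(27 * exp((193 - 100) / 14.75))
= 4.1696

4.1696


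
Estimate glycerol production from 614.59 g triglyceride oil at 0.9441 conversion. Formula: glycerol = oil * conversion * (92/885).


glycerol = oil * conv * (92/885)
= 614.59 * 0.9441 * 92 / 885
= 60.3182 g

60.3182 g


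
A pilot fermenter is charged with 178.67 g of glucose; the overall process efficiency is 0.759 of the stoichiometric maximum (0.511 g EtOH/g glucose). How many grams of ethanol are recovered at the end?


Actual ethanol: m = 0.511 * 178.67 * 0.759
m = 69.2970 g

69.2970 g


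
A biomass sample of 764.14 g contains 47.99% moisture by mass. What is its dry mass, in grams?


Wd = Ww * (1 - MC/100)
= 764.14 * (1 - 47.99/100)
= 397.4292 g

397.4292 g


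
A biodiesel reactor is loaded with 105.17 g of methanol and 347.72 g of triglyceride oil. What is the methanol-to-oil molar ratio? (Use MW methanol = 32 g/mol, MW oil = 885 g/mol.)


Molar ratio = n_MeOH / n_oil = (MeOH/32) / (oil/885) = (MeOH * 885) / (32 * oil)
= (105.17 * 885) / (32 * 347.72)
= 8.3648

8.3648


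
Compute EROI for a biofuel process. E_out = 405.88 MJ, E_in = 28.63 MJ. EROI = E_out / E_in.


EROI = E_out / E_in
= 405.88 / 28.63
= 14.1767

14.1767


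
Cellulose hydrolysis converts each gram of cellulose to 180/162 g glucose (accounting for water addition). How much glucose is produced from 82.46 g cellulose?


glucose = cellulose * 180/162
= 82.46 * 180/162
= 91.6222 g

91.6222 g


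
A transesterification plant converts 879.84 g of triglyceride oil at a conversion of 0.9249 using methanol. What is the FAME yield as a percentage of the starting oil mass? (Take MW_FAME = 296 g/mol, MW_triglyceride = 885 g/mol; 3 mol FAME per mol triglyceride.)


m_FAME = oil * conv * (3 * 296 / 885) = oil * conv * (888/885)
= 879.84 * 0.9249 * 888 / 885
= 816.5225 g
Y = m_FAME / oil * 100 = conv * (888/885) * 100
= 0.9249 * 888 / 885 * 100
= 92.80%

92.80%


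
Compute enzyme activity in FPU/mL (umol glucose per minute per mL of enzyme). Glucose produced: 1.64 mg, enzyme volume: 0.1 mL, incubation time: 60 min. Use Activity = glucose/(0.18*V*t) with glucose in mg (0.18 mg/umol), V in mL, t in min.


Activity = glucose_mg / (0.18 mg/umol * V_mL * t_min)
= 1.64 / (0.18 * 0.1 * 60)
= 1.5185 FPU/mL

1.5185 FPU/mL


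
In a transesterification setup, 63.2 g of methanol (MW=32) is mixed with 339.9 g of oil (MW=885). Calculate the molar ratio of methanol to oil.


Molar ratio = n_MeOH / n_oil = (MeOH/32) / (oil/885) = (MeOH * 885) / (32 * oil)
= (63.2 * 885) / (32 * 339.9)
= 5.1423

5.1423


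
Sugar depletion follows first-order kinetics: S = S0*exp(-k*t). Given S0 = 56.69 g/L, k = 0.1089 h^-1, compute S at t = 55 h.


S = S0 * exp(-k * t)
S = 56.69 * exp(-0.1089 * 55)
S = 0.1420 g/L

0.1420 g/L


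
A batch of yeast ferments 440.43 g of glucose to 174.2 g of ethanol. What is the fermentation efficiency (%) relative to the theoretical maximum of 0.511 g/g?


Fermentation efficiency = (actual / (0.511 * glucose)) * 100
= (174.2 / (0.511 * 440.43)) * 100
= 77.4017%

77.4017%


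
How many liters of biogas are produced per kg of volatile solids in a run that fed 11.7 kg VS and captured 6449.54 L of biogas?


Y = V / VS
= 6449.54 / 11.7
= 551.2427 L/kg VS

551.2427 L/kg VS


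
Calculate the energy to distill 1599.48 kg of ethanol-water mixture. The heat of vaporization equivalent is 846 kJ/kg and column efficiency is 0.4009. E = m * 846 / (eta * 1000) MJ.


E = m * 846 / (eta * 1000)
= 1599.48 * 846 / (0.4009 * 1000)
= 3375.3058 MJ

3375.3058 MJ


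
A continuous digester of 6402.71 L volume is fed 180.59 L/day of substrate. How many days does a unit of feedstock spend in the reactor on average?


HRT = V / Q
= 6402.71 / 180.59
= 35.4544 days

35.4544 days


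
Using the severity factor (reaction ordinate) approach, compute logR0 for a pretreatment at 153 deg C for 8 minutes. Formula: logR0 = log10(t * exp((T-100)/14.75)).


logR0 = log10(t * exp((T - 100) / 14.75))
= log10(8 * exp((153 - 100) / 14.75))
= 2.4636

2.4636


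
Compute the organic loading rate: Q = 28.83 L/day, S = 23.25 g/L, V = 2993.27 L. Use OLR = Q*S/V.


OLR = Q * S / V
= 28.83 * 23.25 / 2993.27
= 0.2239 g/L/day

0.2239 g/L/day


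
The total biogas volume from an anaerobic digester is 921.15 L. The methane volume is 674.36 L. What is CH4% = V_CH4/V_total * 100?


CH4% = V_CH4 / V_total * 100
= 674.36 / 921.15 * 100
= 73.2085%

73.2085%


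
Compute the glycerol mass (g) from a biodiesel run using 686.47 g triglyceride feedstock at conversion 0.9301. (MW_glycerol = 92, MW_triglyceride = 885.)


glycerol = oil * conv * (92/885)
= 686.47 * 0.9301 * 92 / 885
= 66.3737 g

66.3737 g


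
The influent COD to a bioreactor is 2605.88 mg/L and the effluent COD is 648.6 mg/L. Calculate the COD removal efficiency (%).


eta = (COD_in - COD_out) / COD_in * 100
= (2605.88 - 648.6) / 2605.88 * 100
= 75.1101%

75.1101%


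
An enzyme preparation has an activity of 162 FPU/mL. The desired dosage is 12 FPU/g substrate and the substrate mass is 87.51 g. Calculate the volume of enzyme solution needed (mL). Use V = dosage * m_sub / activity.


V = dosage * m_sub / activity
V = 12 * 87.51 / 162
V = 6.4822 mL

6.4822 mL


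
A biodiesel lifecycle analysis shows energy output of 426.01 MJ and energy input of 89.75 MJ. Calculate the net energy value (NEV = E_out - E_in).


NEV = E_out - E_in
= 426.01 - 89.75
= 336.2600 MJ

336.2600 MJ


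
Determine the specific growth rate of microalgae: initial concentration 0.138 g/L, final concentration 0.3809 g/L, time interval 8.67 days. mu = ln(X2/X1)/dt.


mu = ln(X2/X1) / dt
= ln(0.3809/0.138) / 8.67
= 0.1171 per day

0.1171 per day


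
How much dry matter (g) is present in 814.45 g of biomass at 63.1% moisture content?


Wd = Ww * (1 - MC/100)
= 814.45 * (1 - 63.1/100)
= 300.5321 g

300.5321 g


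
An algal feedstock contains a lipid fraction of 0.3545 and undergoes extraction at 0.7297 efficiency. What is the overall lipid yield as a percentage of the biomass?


Y = lipid_content * extraction_eff * 100
= 0.3545 * 0.7297 * 100
= 25.8679%

25.8679%


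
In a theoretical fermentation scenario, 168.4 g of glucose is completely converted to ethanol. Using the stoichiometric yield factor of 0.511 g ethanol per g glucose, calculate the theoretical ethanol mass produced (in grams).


Theoretical ethanol yield: m_EtOH = 0.511 * m_glucose
m_EtOH = 0.511 * 168.4 = 86.0524 g

86.0524 g


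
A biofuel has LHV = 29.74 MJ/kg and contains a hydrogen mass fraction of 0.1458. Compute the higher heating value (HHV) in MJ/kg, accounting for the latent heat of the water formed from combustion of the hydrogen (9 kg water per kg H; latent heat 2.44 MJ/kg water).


HHV = LHV + H_frac * 9 * 2.44
= 29.74 + 0.1458 * 9 * 2.44
= 32.9418 MJ/kg

32.9418 MJ/kg


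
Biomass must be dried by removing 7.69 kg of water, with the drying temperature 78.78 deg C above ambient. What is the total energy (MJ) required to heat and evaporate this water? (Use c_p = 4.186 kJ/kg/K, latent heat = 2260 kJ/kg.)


E = m_water * (4.186 * dT + 2260) / 1000
= 7.69 * (4.186 * 78.78 + 2260) / 1000
= 19.9154 MJ

19.9154 MJ


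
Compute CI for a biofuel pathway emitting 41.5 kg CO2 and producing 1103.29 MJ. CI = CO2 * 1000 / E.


CI = CO2 * 1000 / E
= 41.5 * 1000 / 1103.29
= 37.6148 g CO2/MJ

37.6148 g CO2/MJ


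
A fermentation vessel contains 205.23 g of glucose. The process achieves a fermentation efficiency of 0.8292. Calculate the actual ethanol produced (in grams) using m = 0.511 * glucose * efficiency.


Actual ethanol: m = 0.511 * 205.23 * 0.8292
m = 86.9603 g

86.9603 g


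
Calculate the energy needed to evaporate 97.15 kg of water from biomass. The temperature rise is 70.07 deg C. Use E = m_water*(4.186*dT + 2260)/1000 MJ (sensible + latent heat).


E = m_water * (4.186 * dT + 2260) / 1000
= 97.15 * (4.186 * 70.07 + 2260) / 1000
= 248.0544 MJ

248.0544 MJ


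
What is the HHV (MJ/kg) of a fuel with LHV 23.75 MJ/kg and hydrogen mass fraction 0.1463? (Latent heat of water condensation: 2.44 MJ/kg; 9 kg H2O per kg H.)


HHV = LHV + H_frac * 9 * 2.44
= 23.75 + 0.1463 * 9 * 2.44
= 26.9627 MJ/kg

26.9627 MJ/kg


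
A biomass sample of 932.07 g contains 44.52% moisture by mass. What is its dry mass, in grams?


Wd = Ww * (1 - MC/100)
= 932.07 * (1 - 44.52/100)
= 517.1124 g

517.1124 g


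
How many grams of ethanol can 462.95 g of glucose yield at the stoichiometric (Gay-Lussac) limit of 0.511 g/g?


Theoretical ethanol yield: m_EtOH = 0.511 * m_glucose
m_EtOH = 0.511 * 462.95 = 236.5675 g

236.5675 g


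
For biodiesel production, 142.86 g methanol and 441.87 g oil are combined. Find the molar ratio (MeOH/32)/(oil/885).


Molar ratio = n_MeOH / n_oil = (MeOH/32) / (oil/885) = (MeOH * 885) / (32 * oil)
= (142.86 * 885) / (32 * 441.87)
= 8.9415

8.9415


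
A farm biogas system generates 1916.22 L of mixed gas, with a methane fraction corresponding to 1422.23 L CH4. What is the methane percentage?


CH4% = V_CH4 / V_total * 100
= 1422.23 / 1916.22 * 100
= 74.2206%

74.2206%


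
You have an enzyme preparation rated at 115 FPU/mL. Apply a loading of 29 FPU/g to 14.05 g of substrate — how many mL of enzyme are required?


V = dosage * m_sub / activity
V = 29 * 14.05 / 115
V = 3.5430 mL

3.5430 mL


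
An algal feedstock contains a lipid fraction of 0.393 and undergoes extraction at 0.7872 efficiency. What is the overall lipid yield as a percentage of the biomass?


Y = lipid_content * extraction_eff * 100
= 0.393 * 0.7872 * 100
= 30.9370%

30.9370%


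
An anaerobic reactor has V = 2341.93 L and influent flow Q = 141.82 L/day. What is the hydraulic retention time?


HRT = V / Q
= 2341.93 / 141.82
= 16.5134 days

16.5134 days


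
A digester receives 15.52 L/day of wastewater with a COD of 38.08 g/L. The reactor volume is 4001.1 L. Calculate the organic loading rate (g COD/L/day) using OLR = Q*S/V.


OLR = Q * S / V
= 15.52 * 38.08 / 4001.1
= 0.1477 g/L/day

0.1477 g/L/day


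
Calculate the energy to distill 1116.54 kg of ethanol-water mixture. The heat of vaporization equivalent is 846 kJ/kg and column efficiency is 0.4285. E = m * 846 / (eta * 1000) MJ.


E = m * 846 / (eta * 1000)
= 1116.54 * 846 / (0.4285 * 1000)
= 2204.4174 MJ

2204.4174 MJ


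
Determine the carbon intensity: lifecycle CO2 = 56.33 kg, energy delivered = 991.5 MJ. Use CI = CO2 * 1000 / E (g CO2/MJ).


CI = CO2 * 1000 / E
= 56.33 * 1000 / 991.5
= 56.8129 g CO2/MJ

56.8129 g CO2/MJ


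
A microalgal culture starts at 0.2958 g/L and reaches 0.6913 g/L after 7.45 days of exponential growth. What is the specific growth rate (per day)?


mu = ln(X2/X1) / dt
= ln(0.6913/0.2958) / 7.45
= 0.1139 per day

0.1139 per day


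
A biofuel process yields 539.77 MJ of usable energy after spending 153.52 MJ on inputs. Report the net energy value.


NEV = E_out - E_in
= 539.77 - 153.52
= 386.2500 MJ

386.2500 MJ


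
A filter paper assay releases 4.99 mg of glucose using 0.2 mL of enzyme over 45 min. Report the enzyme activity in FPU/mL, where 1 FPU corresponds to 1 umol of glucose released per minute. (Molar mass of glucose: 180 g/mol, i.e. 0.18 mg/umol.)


Activity = glucose_mg / (0.18 mg/umol * V_mL * t_min)
= 4.99 / (0.18 * 0.2 * 45)
= 3.0802 FPU/mL

3.0802 FPU/mL


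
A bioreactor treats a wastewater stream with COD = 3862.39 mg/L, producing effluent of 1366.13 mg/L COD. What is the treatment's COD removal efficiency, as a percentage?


eta = (COD_in - COD_out) / COD_in * 100
= (3862.39 - 1366.13) / 3862.39 * 100
= 64.6299%

64.6299%


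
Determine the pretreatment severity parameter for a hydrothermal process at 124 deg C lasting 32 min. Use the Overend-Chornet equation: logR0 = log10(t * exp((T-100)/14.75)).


logR0 = log10(t * exp((T - 100) / 14.75))
= log10(32 * exp((124 - 100) / 14.75))
= 2.2118

2.2118


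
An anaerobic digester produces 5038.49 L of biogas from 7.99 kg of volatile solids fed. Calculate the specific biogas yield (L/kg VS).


Y = V / VS
= 5038.49 / 7.99
= 630.5995 L/kg VS

630.5995 L/kg VS


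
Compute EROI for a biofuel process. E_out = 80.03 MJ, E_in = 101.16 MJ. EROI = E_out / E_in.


EROI = E_out / E_in
= 80.03 / 101.16
= 0.7911

0.7911


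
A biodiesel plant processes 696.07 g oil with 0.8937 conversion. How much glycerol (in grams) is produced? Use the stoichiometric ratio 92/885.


glycerol = oil * conv * (92/885)
= 696.07 * 0.8937 * 92 / 885
= 64.6680 g

64.6680 g


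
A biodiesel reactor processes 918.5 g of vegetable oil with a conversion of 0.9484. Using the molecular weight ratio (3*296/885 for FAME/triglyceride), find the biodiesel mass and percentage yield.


m_FAME = oil * conv * (3 * 296 / 885) = oil * conv * (888/885)
= 918.5 * 0.9484 * 888 / 885
= 874.0583 g
Y = m_FAME / oil * 100 = conv * (888/885) * 100
= 0.9484 * 888 / 885 * 100
= 95.16%

874.0583 g FAME; Y = 95.16%


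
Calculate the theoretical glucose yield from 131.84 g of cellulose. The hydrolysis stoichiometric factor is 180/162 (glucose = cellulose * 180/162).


glucose = cellulose * 180/162
= 131.84 * 180/162
= 146.4889 g

146.4889 g


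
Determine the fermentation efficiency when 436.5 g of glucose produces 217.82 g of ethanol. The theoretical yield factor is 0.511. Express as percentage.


Fermentation efficiency = (actual / (0.511 * glucose)) * 100
= (217.82 / (0.511 * 436.5)) * 100
= 97.6546%

97.6546%


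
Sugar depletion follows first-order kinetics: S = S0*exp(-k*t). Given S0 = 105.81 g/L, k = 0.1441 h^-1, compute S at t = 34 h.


S = S0 * exp(-k * t)
S = 105.81 * exp(-0.1441 * 34)
S = 0.7884 g/L

0.7884 g/L


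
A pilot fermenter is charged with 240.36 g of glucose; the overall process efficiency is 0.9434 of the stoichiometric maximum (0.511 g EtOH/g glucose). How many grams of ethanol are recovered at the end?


Actual ethanol: m = 0.511 * 240.36 * 0.9434
m = 115.8721 g

115.8721 g


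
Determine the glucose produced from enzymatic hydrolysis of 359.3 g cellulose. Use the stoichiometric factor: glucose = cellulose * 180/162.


glucose = cellulose * 180/162
= 359.3 * 180/162
= 399.2222 g

399.2222 g


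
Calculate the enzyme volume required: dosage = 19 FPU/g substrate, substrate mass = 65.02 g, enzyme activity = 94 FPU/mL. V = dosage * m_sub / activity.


V = dosage * m_sub / activity
V = 19 * 65.02 / 94
V = 13.1423 mL

13.1423 mL


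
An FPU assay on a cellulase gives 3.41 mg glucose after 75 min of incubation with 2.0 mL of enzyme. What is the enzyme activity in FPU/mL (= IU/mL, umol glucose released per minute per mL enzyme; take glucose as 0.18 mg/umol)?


Activity = glucose_mg / (0.18 mg/umol * V_mL * t_min)
= 3.41 / (0.18 * 2.0 * 75)
= 0.1263 FPU/mL

0.1263 FPU/mL


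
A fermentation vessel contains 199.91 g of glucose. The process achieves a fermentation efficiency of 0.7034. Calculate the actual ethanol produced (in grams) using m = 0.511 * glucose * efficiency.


Actual ethanol: m = 0.511 * 199.91 * 0.7034
m = 71.8551 g

71.8551 g


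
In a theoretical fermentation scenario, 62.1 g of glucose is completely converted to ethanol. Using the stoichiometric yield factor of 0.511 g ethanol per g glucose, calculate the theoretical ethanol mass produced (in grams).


Theoretical ethanol yield: m_EtOH = 0.511 * m_glucose
m_EtOH = 0.511 * 62.1 = 31.7331 g

31.7331 g


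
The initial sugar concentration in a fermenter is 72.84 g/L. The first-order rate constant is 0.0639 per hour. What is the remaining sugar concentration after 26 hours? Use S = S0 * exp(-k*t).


S = S0 * exp(-k * t)
S = 72.84 * exp(-0.0639 * 26)
S = 13.8303 g/L

13.8303 g/L


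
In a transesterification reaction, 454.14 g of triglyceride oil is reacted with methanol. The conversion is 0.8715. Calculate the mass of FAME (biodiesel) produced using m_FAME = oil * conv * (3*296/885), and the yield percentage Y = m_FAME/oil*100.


m_FAME = oil * conv * (3 * 296 / 885) = oil * conv * (888/885)
= 454.14 * 0.8715 * 888 / 885
= 397.1246 g
Y = m_FAME / oil * 100 = conv * (888/885) * 100
= 0.8715 * 888 / 885 * 100
= 87.45%

397.1246 g FAME; Y = 87.45%


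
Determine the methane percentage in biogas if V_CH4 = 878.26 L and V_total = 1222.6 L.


CH4% = V_CH4 / V_total * 100
= 878.26 / 1222.6 * 100
= 71.8354%

71.8354%


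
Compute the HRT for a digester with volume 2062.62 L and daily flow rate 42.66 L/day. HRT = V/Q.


HRT = V / Q
= 2062.62 / 42.66
= 48.3502 days

48.3502 days


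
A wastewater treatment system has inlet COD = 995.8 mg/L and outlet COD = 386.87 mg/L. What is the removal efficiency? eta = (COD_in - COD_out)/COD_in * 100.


eta = (COD_in - COD_out) / COD_in * 100
= (995.8 - 386.87) / 995.8 * 100
= 61.1498%

61.1498%


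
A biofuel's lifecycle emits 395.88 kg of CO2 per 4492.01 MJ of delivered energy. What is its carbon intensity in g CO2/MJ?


CI = CO2 * 1000 / E
= 395.88 * 1000 / 4492.01
= 88.1298 g CO2/MJ

88.1298 g CO2/MJ


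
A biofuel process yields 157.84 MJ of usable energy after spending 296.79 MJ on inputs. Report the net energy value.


NEV = E_out - E_in
= 157.84 - 296.79
= -138.9500 MJ

-138.9500 MJ


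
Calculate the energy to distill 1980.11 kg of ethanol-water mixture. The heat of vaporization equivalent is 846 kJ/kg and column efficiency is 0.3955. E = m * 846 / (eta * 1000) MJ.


E = m * 846 / (eta * 1000)
= 1980.11 * 846 / (0.3955 * 1000)
= 4235.5830 MJ

4235.5830 MJ


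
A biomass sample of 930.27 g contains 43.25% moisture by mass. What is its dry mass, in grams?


Wd = Ww * (1 - MC/100)
= 930.27 * (1 - 43.25/100)
= 527.9282 g

527.9282 g


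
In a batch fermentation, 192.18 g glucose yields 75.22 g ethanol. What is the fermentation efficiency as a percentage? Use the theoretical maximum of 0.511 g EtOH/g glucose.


Fermentation efficiency = (actual / (0.511 * glucose)) * 100
= (75.22 / (0.511 * 192.18)) * 100
= 76.5957%

76.5957%


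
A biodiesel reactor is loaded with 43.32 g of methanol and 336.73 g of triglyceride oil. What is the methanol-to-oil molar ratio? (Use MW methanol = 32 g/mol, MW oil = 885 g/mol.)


Molar ratio = n_MeOH / n_oil = (MeOH/32) / (oil/885) = (MeOH * 885) / (32 * oil)
= (43.32 * 885) / (32 * 336.73)
= 3.5580

3.5580


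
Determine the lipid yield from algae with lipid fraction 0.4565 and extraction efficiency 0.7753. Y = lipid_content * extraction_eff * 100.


Y = lipid_content * extraction_eff * 100
= 0.4565 * 0.7753 * 100
= 35.3924%

35.3924%


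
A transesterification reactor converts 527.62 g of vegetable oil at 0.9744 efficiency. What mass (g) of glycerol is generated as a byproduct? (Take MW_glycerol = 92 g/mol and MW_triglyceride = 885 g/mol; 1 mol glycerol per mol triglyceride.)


glycerol = oil * conv * (92/885)
= 527.62 * 0.9744 * 92 / 885
= 53.4445 g

53.4445 g


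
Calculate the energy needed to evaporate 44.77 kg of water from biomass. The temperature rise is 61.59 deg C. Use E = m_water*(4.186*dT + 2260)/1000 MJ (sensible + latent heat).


E = m_water * (4.186 * dT + 2260) / 1000
= 44.77 * (4.186 * 61.59 + 2260) / 1000
= 112.7226 MJ

112.7226 MJ


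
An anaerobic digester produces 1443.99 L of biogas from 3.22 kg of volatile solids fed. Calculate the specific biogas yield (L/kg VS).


Y = V / VS
= 1443.99 / 3.22
= 448.4441 L/kg VS

448.4441 L/kg VS


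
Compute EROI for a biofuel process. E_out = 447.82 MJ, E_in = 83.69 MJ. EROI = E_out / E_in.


EROI = E_out / E_in
= 447.82 / 83.69
= 5.3509

5.3509


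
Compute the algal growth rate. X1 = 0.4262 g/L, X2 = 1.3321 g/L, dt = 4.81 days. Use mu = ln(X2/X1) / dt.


mu = ln(X2/X1) / dt
= ln(1.3321/0.4262) / 4.81
= 0.2369 per day

0.2369 per day


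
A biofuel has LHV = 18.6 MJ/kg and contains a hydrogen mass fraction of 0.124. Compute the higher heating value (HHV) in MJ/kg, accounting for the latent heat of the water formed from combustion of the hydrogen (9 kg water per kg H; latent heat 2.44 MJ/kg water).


HHV = LHV + H_frac * 9 * 2.44
= 18.6 + 0.124 * 9 * 2.44
= 21.3230 MJ/kg

21.3230 MJ/kg


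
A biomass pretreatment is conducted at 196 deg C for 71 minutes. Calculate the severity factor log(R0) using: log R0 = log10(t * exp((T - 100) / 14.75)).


logR0 = log10(t * exp((T - 100) / 14.75))
= log10(71 * exp((196 - 100) / 14.75))
= 4.6779

4.6779


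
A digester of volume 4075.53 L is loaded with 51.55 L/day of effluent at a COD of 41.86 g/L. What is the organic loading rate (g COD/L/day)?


OLR = Q * S / V
= 51.55 * 41.86 / 4075.53
= 0.5295 g/L/day

0.5295 g/L/day


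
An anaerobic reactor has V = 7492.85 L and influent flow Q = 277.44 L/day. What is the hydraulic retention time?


HRT = V / Q
= 7492.85 / 277.44
= 27.0071 days

27.0071 days


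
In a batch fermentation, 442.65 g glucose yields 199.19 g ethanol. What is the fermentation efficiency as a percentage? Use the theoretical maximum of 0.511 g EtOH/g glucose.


Fermentation efficiency = (actual / (0.511 * glucose)) * 100
= (199.19 / (0.511 * 442.65)) * 100
= 88.0615%

88.0615%


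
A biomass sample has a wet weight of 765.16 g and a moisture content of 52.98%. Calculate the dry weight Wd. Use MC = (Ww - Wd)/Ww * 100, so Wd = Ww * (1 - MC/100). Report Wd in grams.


Wd = Ww * (1 - MC/100)
= 765.16 * (1 - 52.98/100)
= 359.7782 g

359.7782 g


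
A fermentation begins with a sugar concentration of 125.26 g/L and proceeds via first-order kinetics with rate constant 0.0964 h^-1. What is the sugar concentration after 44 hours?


S = S0 * exp(-k * t)
S = 125.26 * exp(-0.0964 * 44)
S = 1.8018 g/L

1.8018 g/L


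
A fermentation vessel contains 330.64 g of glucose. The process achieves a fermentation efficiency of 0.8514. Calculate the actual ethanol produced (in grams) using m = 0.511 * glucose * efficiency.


Actual ethanol: m = 0.511 * 330.64 * 0.8514
m = 143.8500 g

143.8500 g


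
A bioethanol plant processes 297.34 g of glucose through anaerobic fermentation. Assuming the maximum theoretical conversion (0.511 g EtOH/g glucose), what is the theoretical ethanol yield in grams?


Theoretical ethanol yield: m_EtOH = 0.511 * m_glucose
m_EtOH = 0.511 * 297.34 = 151.9407 g

151.9407 g


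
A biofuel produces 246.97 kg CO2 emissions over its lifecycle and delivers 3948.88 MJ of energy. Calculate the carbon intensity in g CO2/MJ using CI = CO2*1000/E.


CI = CO2 * 1000 / E
= 246.97 * 1000 / 3948.88
= 62.5418 g CO2/MJ

62.5418 g CO2/MJ


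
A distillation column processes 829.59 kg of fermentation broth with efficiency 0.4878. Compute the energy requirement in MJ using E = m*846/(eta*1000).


E = m * 846 / (eta * 1000)
= 829.59 * 846 / (0.4878 * 1000)
= 1438.7723 MJ

1438.7723 MJ


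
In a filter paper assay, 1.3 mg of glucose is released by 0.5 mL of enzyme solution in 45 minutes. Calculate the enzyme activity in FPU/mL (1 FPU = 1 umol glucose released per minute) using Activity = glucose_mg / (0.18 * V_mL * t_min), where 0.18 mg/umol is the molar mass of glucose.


Activity = glucose_mg / (0.18 mg/umol * V_mL * t_min)
= 1.3 / (0.18 * 0.5 * 45)
= 0.3210 FPU/mL

0.3210 FPU/mL


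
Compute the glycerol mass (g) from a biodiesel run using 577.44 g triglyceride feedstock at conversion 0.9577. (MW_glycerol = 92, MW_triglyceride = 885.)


glycerol = oil * conv * (92/885)
= 577.44 * 0.9577 * 92 / 885
= 57.4885 g

57.4885 g


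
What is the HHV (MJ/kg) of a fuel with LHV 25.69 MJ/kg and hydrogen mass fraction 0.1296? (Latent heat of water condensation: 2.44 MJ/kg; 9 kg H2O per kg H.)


HHV = LHV + H_frac * 9 * 2.44
= 25.69 + 0.1296 * 9 * 2.44
= 28.5360 MJ/kg

28.5360 MJ/kg


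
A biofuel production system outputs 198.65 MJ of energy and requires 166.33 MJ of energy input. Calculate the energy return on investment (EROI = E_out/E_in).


EROI = E_out / E_in
= 198.65 / 166.33
= 1.1943

1.1943


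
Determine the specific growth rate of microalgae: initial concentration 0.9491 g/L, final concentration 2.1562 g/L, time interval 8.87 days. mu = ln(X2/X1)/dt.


mu = ln(X2/X1) / dt
= ln(2.1562/0.9491) / 8.87
= 0.0925 per day

0.0925 per day


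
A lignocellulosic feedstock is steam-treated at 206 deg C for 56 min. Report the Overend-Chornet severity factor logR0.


logR0 = log10(t * exp((T - 100) / 14.75))
= log10(56 * exp((206 - 100) / 14.75))
= 4.8692

4.8692


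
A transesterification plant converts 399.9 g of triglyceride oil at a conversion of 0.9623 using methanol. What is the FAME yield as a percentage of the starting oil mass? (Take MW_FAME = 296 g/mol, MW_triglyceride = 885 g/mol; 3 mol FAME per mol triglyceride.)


m_FAME = oil * conv * (3 * 296 / 885) = oil * conv * (888/885)
= 399.9 * 0.9623 * 888 / 885
= 386.1283 g
Y = m_FAME / oil * 100 = conv * (888/885) * 100
= 0.9623 * 888 / 885 * 100
= 96.56%

96.56%


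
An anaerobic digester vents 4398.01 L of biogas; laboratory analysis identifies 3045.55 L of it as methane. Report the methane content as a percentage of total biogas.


CH4% = V_CH4 / V_total * 100
= 3045.55 / 4398.01 * 100
= 69.2484%

69.2484%


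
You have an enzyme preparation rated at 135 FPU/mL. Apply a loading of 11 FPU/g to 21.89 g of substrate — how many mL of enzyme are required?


V = dosage * m_sub / activity
V = 11 * 21.89 / 135
V = 1.7836 mL

1.7836 mL


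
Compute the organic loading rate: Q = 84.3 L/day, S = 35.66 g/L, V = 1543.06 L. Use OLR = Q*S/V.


OLR = Q * S / V
= 84.3 * 35.66 / 1543.06
= 1.9482 g/L/day

1.9482 g/L/day


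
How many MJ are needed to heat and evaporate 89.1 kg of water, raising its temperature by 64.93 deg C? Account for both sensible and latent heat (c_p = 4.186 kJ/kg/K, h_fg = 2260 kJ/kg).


E = m_water * (4.186 * dT + 2260) / 1000
= 89.1 * (4.186 * 64.93 + 2260) / 1000
= 225.5831 MJ

225.5831 MJ


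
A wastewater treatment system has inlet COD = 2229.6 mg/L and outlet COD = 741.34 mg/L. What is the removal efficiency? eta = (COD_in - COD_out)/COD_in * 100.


eta = (COD_in - COD_out) / COD_in * 100
= (2229.6 - 741.34) / 2229.6 * 100
= 66.7501%

66.7501%


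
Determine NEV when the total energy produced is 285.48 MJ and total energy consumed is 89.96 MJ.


NEV = E_out - E_in
= 285.48 - 89.96
= 195.5200 MJ

195.5200 MJ


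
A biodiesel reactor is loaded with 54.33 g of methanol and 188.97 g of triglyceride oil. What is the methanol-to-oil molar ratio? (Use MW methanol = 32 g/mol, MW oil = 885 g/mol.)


Molar ratio = n_MeOH / n_oil = (MeOH/32) / (oil/885) = (MeOH * 885) / (32 * oil)
= (54.33 * 885) / (32 * 188.97)
= 7.9513

7.9513


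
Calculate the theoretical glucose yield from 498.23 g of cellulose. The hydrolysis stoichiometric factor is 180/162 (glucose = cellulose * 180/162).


glucose = cellulose * 180/162
= 498.23 * 180/162
= 553.5889 g

553.5889 g


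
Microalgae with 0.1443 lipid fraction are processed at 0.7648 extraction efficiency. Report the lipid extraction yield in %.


Y = lipid_content * extraction_eff * 100
= 0.1443 * 0.7648 * 100
= 11.0361%

11.0361%


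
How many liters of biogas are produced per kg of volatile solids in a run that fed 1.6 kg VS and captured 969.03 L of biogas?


Y = V / VS
= 969.03 / 1.6
= 605.6437 L/kg VS

605.6437 L/kg VS


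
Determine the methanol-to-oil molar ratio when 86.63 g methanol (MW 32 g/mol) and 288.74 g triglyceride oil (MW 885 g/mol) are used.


Molar ratio = n_MeOH / n_oil = (MeOH/32) / (oil/885) = (MeOH * 885) / (32 * oil)
= (86.63 * 885) / (32 * 288.74)
= 8.2976

8.2976


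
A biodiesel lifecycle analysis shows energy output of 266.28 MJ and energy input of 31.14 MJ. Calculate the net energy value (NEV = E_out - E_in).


NEV = E_out - E_in
= 266.28 - 31.14
= 235.1400 MJ

235.1400 MJ


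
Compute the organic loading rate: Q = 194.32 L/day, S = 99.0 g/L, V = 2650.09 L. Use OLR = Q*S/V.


OLR = Q * S / V
= 194.32 * 99.0 / 2650.09
= 7.2593 g/L/day

7.2593 g/L/day


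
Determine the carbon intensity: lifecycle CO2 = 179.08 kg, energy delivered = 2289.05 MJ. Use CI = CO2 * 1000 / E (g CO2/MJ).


CI = CO2 * 1000 / E
= 179.08 * 1000 / 2289.05
= 78.2333 g CO2/MJ

78.2333 g CO2/MJ


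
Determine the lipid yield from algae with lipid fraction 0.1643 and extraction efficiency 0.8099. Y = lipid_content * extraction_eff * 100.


Y = lipid_content * extraction_eff * 100
= 0.1643 * 0.8099 * 100
= 13.3067%

13.3067%


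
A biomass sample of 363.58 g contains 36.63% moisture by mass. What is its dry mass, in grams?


Wd = Ww * (1 - MC/100)
= 363.58 * (1 - 36.63/100)
= 230.4006 g

230.4006 g


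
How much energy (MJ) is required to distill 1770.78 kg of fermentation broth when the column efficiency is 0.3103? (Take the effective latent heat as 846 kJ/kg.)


E = m * 846 / (eta * 1000)
= 1770.78 * 846 / (0.3103 * 1000)
= 4827.8436 MJ

4827.8436 MJ


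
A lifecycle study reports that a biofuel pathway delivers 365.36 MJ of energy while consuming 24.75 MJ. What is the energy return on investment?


EROI = E_out / E_in
= 365.36 / 24.75
= 14.7620

14.7620


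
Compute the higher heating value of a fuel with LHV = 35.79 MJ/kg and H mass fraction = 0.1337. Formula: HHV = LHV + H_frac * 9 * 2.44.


HHV = LHV + H_frac * 9 * 2.44
= 35.79 + 0.1337 * 9 * 2.44
= 38.7261 MJ/kg

38.7261 MJ/kg


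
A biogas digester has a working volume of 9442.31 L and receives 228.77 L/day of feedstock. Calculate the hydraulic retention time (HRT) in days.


HRT = V / Q
= 9442.31 / 228.77
= 41.2742 days

41.2742 days


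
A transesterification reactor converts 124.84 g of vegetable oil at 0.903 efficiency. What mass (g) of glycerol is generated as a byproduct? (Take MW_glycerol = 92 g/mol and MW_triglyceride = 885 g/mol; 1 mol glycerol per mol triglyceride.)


glycerol = oil * conv * (92/885)
= 124.84 * 0.903 * 92 / 885
= 11.7189 g

11.7189 g


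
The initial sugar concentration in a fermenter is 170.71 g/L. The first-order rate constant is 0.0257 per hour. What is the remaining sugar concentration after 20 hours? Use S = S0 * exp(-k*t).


S = S0 * exp(-k * t)
S = 170.71 * exp(-0.0257 * 20)
S = 102.1014 g/L

102.1014 g/L


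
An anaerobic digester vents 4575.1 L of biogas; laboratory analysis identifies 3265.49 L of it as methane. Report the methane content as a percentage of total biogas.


CH4% = V_CH4 / V_total * 100
= 3265.49 / 4575.1 * 100
= 71.3753%

71.3753%


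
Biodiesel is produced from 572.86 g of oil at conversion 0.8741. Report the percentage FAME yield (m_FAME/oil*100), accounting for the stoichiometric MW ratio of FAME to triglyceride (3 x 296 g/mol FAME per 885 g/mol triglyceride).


m_FAME = oil * conv * (3 * 296 / 885) = oil * conv * (888/885)
= 572.86 * 0.8741 * 888 / 885
= 502.4343 g
Y = m_FAME / oil * 100 = conv * (888/885) * 100
= 0.8741 * 888 / 885 * 100
= 87.71%

87.71%


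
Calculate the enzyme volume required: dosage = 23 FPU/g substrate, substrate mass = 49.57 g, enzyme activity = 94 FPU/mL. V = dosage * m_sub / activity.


V = dosage * m_sub / activity
V = 23 * 49.57 / 94
V = 12.1288 mL

12.1288 mL


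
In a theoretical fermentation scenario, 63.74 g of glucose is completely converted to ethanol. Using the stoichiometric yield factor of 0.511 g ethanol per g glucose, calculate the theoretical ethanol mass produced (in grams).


Theoretical ethanol yield: m_EtOH = 0.511 * m_glucose
m_EtOH = 0.511 * 63.74 = 32.5711 g

32.5711 g
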